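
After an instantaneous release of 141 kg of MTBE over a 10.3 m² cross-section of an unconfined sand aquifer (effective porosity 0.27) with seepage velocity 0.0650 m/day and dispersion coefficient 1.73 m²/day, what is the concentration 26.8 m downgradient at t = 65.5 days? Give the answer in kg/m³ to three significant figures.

For an instantaneous plane source, C(x,t) = M/(n_e·A·√(4πDt)) · exp(−(x−vt)²/(4Dt)), with n_e·A the pore (flow) area.
Plume center vt = 0.0650 × 65.5 = 4.2575 m, so the well at 26.8 m is 22.5425 m downgradient of the peak.
√(4πDt) = 37.74 m, giving peak height M/(n_e·A·√(4πDt)) = 141/(0.27 × 10.3 × 37.74) = 1.343 kg/m³.
(x−vt)²/(4Dt) = (22.5425)²/(4 × 1.73 × 65.5) = 1.121; exp(−1.121) = 0.3260.
C = 1.343 × 0.3260 = 0.438 kg/m³.

0.438 kg/m³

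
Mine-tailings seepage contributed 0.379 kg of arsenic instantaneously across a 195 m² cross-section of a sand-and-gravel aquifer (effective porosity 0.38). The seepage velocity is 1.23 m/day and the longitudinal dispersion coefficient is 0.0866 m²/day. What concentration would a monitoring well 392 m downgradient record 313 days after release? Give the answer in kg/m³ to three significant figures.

For an instantaneous plane source, C(x,t) = M/(n_e·A·√(4πDt)) · exp(−(x−vt)²/(4Dt)), with n_e·A the pore (flow) area.
Plume center vt = 1.23 × 313 = 384.99 m, so the well at 392 m is 7.01 m downgradient of the peak.
√(4πDt) = 18.46 m, giving peak height M/(n_e·A·√(4πDt)) = 0.379/(0.38 × 195 × 18.46) = 0.0002771 kg/m³.
(x−vt)²/(4Dt) = (7.01)²/(4 × 0.0866 × 313) = 0.4532; exp(−0.4532) = 0.6356.
C = 0.0002771 × 0.6356 = 0.000176 kg/m³.

0.000176 kg/m³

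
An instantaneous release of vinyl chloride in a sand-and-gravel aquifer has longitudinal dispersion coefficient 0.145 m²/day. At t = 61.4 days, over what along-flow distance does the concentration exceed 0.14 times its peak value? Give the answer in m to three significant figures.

The plume is Gaussian with σ = √(2Dt) = √(2 × 0.145 × 61.4) = 4.220 m.
C/C_peak = exp(−Δx²/(2σ²)) = 0.14 ⇒ Δx = σ·√(−2 ln 0.14) = 4.220 × 1.983 = 8.368 m.
Width = 2Δx = 16.7 m.

16.7 m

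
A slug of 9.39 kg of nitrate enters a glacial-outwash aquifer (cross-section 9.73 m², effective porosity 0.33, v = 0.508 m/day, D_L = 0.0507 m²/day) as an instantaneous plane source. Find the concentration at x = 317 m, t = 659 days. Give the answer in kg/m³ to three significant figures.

0.0134 kg/m³

For an instantaneous plane source, C(x,t) = M/(n_e·A·√(4πDt)) · exp(−(x−vt)²/(4Dt)), with n_e·A the pore (flow) area.
Plume center vt = 0.508 × 659 = 334.772 m, so the well at 317 m is 17.772 m upgradient of the peak.
√(4πDt) = 20.49 m, giving peak height M/(n_e·A·√(4πDt)) = 9.39/(0.33 × 9.73 × 20.49) = 0.1427 kg/m³.
(x−vt)²/(4Dt) = (-17.772)²/(4 × 0.0507 × 659) = 2.363; exp(−2.363) = 0.09414.
C = 0.1427 × 0.09414 = 0.0134 kg/m³.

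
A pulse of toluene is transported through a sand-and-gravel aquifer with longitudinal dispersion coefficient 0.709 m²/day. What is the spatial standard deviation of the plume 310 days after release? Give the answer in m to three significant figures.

Dispersive spreading gives a Gaussian with σ² = 2Dt; advection only shifts the center.
σ = √(2 × 0.709 × 310) = 21.0 m.

21.0 m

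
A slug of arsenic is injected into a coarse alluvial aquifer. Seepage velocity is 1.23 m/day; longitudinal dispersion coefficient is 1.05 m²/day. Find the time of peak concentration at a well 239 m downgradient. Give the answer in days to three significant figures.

194 days

For the 1D instantaneous-source solution, setting ∂C/∂t = 0 at fixed x gives v²t² + 2Dt − x² = 0, so t = (√(D² + v²x²) − D)/v².
√(D² + v²x²) = √(1.05² + 1.23² × 239²) = 294.0; v² = 1.5129.
t = (294.0 − 1.05)/1.5129 = 194 days (vs. the pure-advection estimate x/v = 194 d).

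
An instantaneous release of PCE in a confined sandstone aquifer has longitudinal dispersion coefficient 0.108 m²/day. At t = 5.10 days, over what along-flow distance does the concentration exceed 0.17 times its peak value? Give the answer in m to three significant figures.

The plume is Gaussian with σ = √(2Dt) = √(2 × 0.108 × 5.10) = 1.050 m.
C/C_peak = exp(−Δx²/(2σ²)) = 0.17 ⇒ Δx = σ·√(−2 ln 0.17) = 1.050 × 1.883 = 1.977 m.
Width = 2Δx = 3.95 m.

3.95 m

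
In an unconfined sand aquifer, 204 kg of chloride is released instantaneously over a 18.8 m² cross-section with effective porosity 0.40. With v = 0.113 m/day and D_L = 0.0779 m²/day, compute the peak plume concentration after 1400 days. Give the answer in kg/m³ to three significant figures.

The peak of an instantaneous 1D plume sits at x = vt; there the Gaussian factor is 1 and C_max = M/(n_e·A·√(4πDt)), where n_e·A is the pore area the mass is dissolved in.
√(4πDt) = √(4π × 0.0779 × 1400) = 37.02 m, so C_max = 204/(0.40 × 18.8 × 37.02) = 0.733 kg/m³.

0.733 kg/m³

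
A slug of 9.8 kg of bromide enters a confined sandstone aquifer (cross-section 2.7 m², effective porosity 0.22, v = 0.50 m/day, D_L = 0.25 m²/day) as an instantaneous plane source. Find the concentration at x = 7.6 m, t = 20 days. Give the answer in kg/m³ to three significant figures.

For an instantaneous plane source, C(x,t) = M/(n_e·A·√(4πDt)) · exp(−(x−vt)²/(4Dt)), with n_e·A the pore (flow) area.
Plume center vt = 0.50 × 20 = 10 m, so the well at 7.6 m is 2.4 m upgradient of the peak.
√(4πDt) = 7.927 m, giving peak height M/(n_e·A·√(4πDt)) = 9.8/(0.22 × 2.7 × 7.927) = 2.081 kg/m³.
(x−vt)²/(4Dt) = (-2.4)²/(4 × 0.25 × 20) = 0.2880; exp(−0.2880) = 0.7498.
C = 2.081 × 0.7498 = 1.56 kg/m³.

1.56 kg/m³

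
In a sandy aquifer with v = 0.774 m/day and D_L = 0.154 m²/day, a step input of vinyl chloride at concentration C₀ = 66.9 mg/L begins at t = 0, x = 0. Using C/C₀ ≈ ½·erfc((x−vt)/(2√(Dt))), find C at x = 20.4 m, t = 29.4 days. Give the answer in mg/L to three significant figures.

52.4 mg/L

For a continuous step input, C/C₀ ≈ ½·erfc((x−vt)/(2√(Dt))).
vt = 0.774 × 29.4 = 22.7556 m and 2√(Dt) = 2√(0.154 × 29.4) = 4.256 m.
Argument (x−vt)/(2√(Dt)) = (20.4 − 22.7556)/4.256 = -0.5535; ½·erfc(-0.5535) = 0.7831.
C = 66.9 × 0.7831 = 52.4 mg/L.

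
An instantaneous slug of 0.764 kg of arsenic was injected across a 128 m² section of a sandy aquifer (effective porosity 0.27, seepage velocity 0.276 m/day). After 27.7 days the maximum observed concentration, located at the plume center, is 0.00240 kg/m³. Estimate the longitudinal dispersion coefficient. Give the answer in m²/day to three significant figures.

At the plume center C_max = M/(n_e·A·√(4πDt)), so D = M²/(4πt·(n_e·A·C_max)²).
n_e·A·C_max = 0.27 × 128 × 0.00240 = 0.08294 kg/m.
D = 0.764²/(4π × 27.7 × 0.08294²) = 0.244 m²/day.

0.244 m²/day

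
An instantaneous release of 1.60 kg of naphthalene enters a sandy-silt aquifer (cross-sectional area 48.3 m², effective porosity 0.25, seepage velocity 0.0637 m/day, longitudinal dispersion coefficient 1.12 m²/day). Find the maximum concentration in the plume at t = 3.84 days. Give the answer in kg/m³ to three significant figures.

0.0180 kg/m³

The peak of an instantaneous 1D plume sits at x = vt; there the Gaussian factor is 1 and C_max = M/(n_e·A·√(4πDt)), where n_e·A is the pore area the mass is dissolved in.
√(4πDt) = √(4π × 1.12 × 3.84) = 7.352 m, so C_max = 1.60/(0.25 × 48.3 × 7.352) = 0.0180 kg/m³.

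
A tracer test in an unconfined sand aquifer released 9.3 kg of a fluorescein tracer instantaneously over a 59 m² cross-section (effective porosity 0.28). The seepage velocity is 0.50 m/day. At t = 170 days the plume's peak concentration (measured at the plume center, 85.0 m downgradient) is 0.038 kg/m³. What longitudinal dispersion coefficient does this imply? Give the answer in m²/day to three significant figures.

At the plume center C_max = M/(n_e·A·√(4πDt)), so D = M²/(4πt·(n_e·A·C_max)²).
n_e·A·C_max = 0.28 × 59 × 0.038 = 0.6278 kg/m.
D = 9.3²/(4π × 170 × 0.6278²) = 0.103 m²/day.

0.103 m²/day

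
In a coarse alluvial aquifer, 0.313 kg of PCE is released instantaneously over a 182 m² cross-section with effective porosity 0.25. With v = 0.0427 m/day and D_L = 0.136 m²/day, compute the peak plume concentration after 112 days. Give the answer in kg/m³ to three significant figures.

0.000497 kg/m³

The peak of an instantaneous 1D plume sits at x = vt; there the Gaussian factor is 1 and C_max = M/(n_e·A·√(4πDt)), where n_e·A is the pore area the mass is dissolved in.
√(4πDt) = √(4π × 0.136 × 112) = 13.84 m, so C_max = 0.313/(0.25 × 182 × 13.84) = 0.000497 kg/m³.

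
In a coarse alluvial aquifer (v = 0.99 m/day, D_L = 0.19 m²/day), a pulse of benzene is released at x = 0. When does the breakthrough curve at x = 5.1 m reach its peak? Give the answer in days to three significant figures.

4.96 days

For the 1D instantaneous-source solution, setting ∂C/∂t = 0 at fixed x gives v²t² + 2Dt − x² = 0, so t = (√(D² + v²x²) − D)/v².
√(D² + v²x²) = √(0.19² + 0.99² × 5.1²) = 5.053; v² = 0.9801.
t = (5.053 − 0.19)/0.9801 = 4.96 days (vs. the pure-advection estimate x/v = 5.15 d).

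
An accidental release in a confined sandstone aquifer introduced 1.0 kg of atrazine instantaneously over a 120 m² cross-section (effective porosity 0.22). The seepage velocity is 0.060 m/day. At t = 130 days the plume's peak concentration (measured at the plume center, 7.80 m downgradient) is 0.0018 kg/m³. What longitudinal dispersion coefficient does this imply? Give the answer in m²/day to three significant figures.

At the plume center C_max = M/(n_e·A·√(4πDt)), so D = M²/(4πt·(n_e·A·C_max)²).
n_e·A·C_max = 0.22 × 120 × 0.0018 = 0.04752 kg/m.
D = 1.0²/(4π × 130 × 0.04752²) = 0.271 m²/day.

0.271 m²/day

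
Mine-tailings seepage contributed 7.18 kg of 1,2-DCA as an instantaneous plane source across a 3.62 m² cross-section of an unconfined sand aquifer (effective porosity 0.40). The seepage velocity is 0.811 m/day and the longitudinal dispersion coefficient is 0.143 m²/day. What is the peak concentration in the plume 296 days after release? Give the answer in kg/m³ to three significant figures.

The peak of an instantaneous 1D plume sits at x = vt; there the Gaussian factor is 1 and C_max = M/(n_e·A·√(4πDt)), where n_e·A is the pore area the mass is dissolved in.
√(4πDt) = √(4π × 0.143 × 296) = 23.06 m, so C_max = 7.18/(0.40 × 3.62 × 23.06) = 0.215 kg/m³.

0.215 kg/m³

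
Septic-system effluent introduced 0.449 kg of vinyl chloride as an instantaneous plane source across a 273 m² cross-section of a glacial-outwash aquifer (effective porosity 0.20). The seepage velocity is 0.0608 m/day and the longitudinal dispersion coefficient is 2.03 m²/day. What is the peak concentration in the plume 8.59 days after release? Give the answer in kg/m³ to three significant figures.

0.000556 kg/m³

The peak of an instantaneous 1D plume sits at x = vt; there the Gaussian factor is 1 and C_max = M/(n_e·A·√(4πDt)), where n_e·A is the pore area the mass is dissolved in.
√(4πDt) = √(4π × 2.03 × 8.59) = 14.80 m, so C_max = 0.449/(0.20 × 273 × 14.80) = 0.000556 kg/m³.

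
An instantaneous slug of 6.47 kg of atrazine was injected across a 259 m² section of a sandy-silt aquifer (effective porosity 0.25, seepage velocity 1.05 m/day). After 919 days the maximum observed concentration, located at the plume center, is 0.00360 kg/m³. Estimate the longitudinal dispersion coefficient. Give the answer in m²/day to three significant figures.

0.0667 m²/day

At the plume center C_max = M/(n_e·A·√(4πDt)), so D = M²/(4πt·(n_e·A·C_max)²).
n_e·A·C_max = 0.25 × 259 × 0.00360 = 0.2331 kg/m.
D = 6.47²/(4π × 919 × 0.2331²) = 0.0667 m²/day.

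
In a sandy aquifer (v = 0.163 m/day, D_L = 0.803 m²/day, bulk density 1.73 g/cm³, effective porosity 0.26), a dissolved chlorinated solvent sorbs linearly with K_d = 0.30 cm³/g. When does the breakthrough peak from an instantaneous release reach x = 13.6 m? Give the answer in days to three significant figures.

175 days

Retardation factor R = 1 + ρ_b·K_d/n = 1 + 1.73 × 0.30/0.26 = 2.996.
Sorption retards both mechanisms: v_R = v/R = 0.05441 m/day, D_R = D/R = 0.2680 m²/day.
Peak time from v_R²t² + 2D_R t − x² = 0: t = (√(D_R² + v_R²x²) − D_R)/v_R².
√(D_R² + v_R²x²) = √(0.2680² + 0.05441² × 13.6²) = 0.7870; v_R² = 0.002960.
t = (0.7870 − 0.2680)/0.002960 = 175 days.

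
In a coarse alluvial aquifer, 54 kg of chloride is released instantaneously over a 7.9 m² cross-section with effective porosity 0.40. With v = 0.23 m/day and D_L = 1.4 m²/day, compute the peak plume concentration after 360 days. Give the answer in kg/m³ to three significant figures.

The peak of an instantaneous 1D plume sits at x = vt; there the Gaussian factor is 1 and C_max = M/(n_e·A·√(4πDt)), where n_e·A is the pore area the mass is dissolved in.
√(4πDt) = √(4π × 1.4 × 360) = 79.58 m, so C_max = 54/(0.40 × 7.9 × 79.58) = 0.215 kg/m³.

0.215 kg/m³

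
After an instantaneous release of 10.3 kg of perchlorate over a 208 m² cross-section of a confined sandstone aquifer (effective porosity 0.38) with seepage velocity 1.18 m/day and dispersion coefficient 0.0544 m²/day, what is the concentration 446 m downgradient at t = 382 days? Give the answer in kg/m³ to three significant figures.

For an instantaneous plane source, C(x,t) = M/(n_e·A·√(4πDt)) · exp(−(x−vt)²/(4Dt)), with n_e·A the pore (flow) area.
Plume center vt = 1.18 × 382 = 450.76 m, so the well at 446 m is 4.76 m upgradient of the peak.
√(4πDt) = 16.16 m, giving peak height M/(n_e·A·√(4πDt)) = 10.3/(0.38 × 208 × 16.16) = 0.008064 kg/m³.
(x−vt)²/(4Dt) = (-4.76)²/(4 × 0.0544 × 382) = 0.2726; exp(−0.2726) = 0.7614.
C = 0.008064 × 0.7614 = 0.00614 kg/m³.

0.00614 kg/m³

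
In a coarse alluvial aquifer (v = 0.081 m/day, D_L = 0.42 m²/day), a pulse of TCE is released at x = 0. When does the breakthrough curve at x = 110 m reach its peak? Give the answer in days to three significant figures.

For the 1D instantaneous-source solution, setting ∂C/∂t = 0 at fixed x gives v²t² + 2Dt − x² = 0, so t = (√(D² + v²x²) − D)/v².
√(D² + v²x²) = √(0.42² + 0.081² × 110²) = 8.920; v² = 0.006561.
t = (8.920 − 0.42)/0.006561 = 1300 days (vs. the pure-advection estimate x/v = 1360 d).

1300 days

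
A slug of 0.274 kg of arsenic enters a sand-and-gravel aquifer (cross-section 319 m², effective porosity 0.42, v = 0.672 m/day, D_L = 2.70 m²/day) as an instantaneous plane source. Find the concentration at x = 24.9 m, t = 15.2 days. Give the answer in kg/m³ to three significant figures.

2.42e-05 kg/m³

For an instantaneous plane source, C(x,t) = M/(n_e·A·√(4πDt)) · exp(−(x−vt)²/(4Dt)), with n_e·A the pore (flow) area.
Plume center vt = 0.672 × 15.2 = 10.2144 m, so the well at 24.9 m is 14.6856 m downgradient of the peak.
√(4πDt) = 22.71 m, giving peak height M/(n_e·A·√(4πDt)) = 0.274/(0.42 × 319 × 22.71) = 9.005e-05 kg/m³.
(x−vt)²/(4Dt) = (14.6856)²/(4 × 2.70 × 15.2) = 1.314; exp(−1.314) = 0.2687.
C = 9.005e-05 × 0.2687 = 2.42e-05 kg/m³.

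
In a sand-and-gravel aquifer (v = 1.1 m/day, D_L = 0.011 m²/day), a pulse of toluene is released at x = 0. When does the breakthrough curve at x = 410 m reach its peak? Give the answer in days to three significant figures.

373 days

For the 1D instantaneous-source solution, setting ∂C/∂t = 0 at fixed x gives v²t² + 2Dt − x² = 0, so t = (√(D² + v²x²) − D)/v².
√(D² + v²x²) = √(0.011² + 1.1² × 410²) = 451.0; v² = 1.21.
t = (451.0 − 0.011)/1.21 = 373 days (vs. the pure-advection estimate x/v = 373 d).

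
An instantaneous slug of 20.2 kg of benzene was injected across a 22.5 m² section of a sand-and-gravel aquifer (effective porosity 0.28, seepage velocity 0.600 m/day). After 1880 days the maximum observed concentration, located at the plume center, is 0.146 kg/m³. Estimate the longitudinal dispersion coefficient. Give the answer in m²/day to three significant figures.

At the plume center C_max = M/(n_e·A·√(4πDt)), so D = M²/(4πt·(n_e·A·C_max)²).
n_e·A·C_max = 0.28 × 22.5 × 0.146 = 0.9198 kg/m.
D = 20.2²/(4π × 1880 × 0.9198²) = 0.0204 m²/day.

0.0204 m²/day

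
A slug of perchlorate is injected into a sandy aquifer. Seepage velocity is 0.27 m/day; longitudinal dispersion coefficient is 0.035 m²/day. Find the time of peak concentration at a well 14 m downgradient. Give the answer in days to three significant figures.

51.4 days

For the 1D instantaneous-source solution, setting ∂C/∂t = 0 at fixed x gives v²t² + 2Dt − x² = 0, so t = (√(D² + v²x²) − D)/v².
√(D² + v²x²) = √(0.035² + 0.27² × 14²) = 3.780; v² = 0.0729.
t = (3.780 − 0.035)/0.0729 = 51.4 days (vs. the pure-advection estimate x/v = 51.9 d).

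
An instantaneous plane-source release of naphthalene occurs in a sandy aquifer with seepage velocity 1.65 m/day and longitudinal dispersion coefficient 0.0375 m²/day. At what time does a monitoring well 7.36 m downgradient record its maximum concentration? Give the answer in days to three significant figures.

4.45 days

For the 1D instantaneous-source solution, setting ∂C/∂t = 0 at fixed x gives v²t² + 2Dt − x² = 0, so t = (√(D² + v²x²) − D)/v².
√(D² + v²x²) = √(0.0375² + 1.65² × 7.36²) = 12.14; v² = 2.7225.
t = (12.14 − 0.0375)/2.7225 = 4.45 days (vs. the pure-advection estimate x/v = 4.46 d).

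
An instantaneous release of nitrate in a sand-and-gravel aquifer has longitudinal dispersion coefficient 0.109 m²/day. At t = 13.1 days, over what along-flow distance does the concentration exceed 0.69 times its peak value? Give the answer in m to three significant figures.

2.91 m

The plume is Gaussian with σ = √(2Dt) = √(2 × 0.109 × 13.1) = 1.690 m.
C/C_peak = exp(−Δx²/(2σ²)) = 0.69 ⇒ Δx = σ·√(−2 ln 0.69) = 1.690 × 0.8615 = 1.456 m.
Width = 2Δx = 2.91 m.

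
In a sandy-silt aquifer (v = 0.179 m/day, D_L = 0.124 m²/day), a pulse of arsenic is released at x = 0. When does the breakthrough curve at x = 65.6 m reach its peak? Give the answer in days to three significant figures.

For the 1D instantaneous-source solution, setting ∂C/∂t = 0 at fixed x gives v²t² + 2Dt − x² = 0, so t = (√(D² + v²x²) − D)/v².
√(D² + v²x²) = √(0.124² + 0.179² × 65.6²) = 11.74; v² = 0.032041.
t = (11.74 − 0.124)/0.032041 = 363 days (vs. the pure-advection estimate x/v = 366 d).

363 days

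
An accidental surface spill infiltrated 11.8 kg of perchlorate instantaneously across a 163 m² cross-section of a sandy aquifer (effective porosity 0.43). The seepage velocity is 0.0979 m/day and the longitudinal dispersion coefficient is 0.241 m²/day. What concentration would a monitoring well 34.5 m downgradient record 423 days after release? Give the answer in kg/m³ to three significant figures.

0.00418 kg/m³

For an instantaneous plane source, C(x,t) = M/(n_e·A·√(4πDt)) · exp(−(x−vt)²/(4Dt)), with n_e·A the pore (flow) area.
Plume center vt = 0.0979 × 423 = 41.4117 m, so the well at 34.5 m is 6.9117 m upgradient of the peak.
√(4πDt) = 35.79 m, giving peak height M/(n_e·A·√(4πDt)) = 11.8/(0.43 × 163 × 35.79) = 0.004704 kg/m³.
(x−vt)²/(4Dt) = (-6.9117)²/(4 × 0.241 × 423) = 0.1172; exp(−0.1172) = 0.8894.
C = 0.004704 × 0.8894 = 0.00418 kg/m³.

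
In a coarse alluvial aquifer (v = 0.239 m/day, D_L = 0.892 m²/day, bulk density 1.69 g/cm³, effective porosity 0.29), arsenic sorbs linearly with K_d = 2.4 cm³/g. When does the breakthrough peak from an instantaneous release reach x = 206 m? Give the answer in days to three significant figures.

12700 days

Retardation factor R = 1 + ρ_b·K_d/n = 1 + 1.69 × 2.4/0.29 = 14.99.
Sorption retards both mechanisms: v_R = v/R = 0.01594 m/day, D_R = D/R = 0.05951 m²/day.
Peak time from v_R²t² + 2D_R t − x² = 0: t = (√(D_R² + v_R²x²) − D_R)/v_R².
√(D_R² + v_R²x²) = √(0.05951² + 0.01594² × 206²) = 3.284; v_R² = 0.0002541.
t = (3.284 − 0.05951)/0.0002541 = 12700 days.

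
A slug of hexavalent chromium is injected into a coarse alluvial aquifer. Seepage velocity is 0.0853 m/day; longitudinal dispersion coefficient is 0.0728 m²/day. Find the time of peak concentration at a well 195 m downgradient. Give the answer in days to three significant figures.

For the 1D instantaneous-source solution, setting ∂C/∂t = 0 at fixed x gives v²t² + 2Dt − x² = 0, so t = (√(D² + v²x²) − D)/v².
√(D² + v²x²) = √(0.0728² + 0.0853² × 195²) = 16.63; v² = 0.00727609.
t = (16.63 − 0.0728)/0.00727609 = 2280 days (vs. the pure-advection estimate x/v = 2290 d).

2280 days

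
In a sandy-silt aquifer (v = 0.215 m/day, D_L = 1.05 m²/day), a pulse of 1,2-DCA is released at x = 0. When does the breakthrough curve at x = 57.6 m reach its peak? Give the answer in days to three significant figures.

246 days

For the 1D instantaneous-source solution, setting ∂C/∂t = 0 at fixed x gives v²t² + 2Dt − x² = 0, so t = (√(D² + v²x²) − D)/v².
√(D² + v²x²) = √(1.05² + 0.215² × 57.6²) = 12.43; v² = 0.046225.
t = (12.43 − 1.05)/0.046225 = 246 days (vs. the pure-advection estimate x/v = 268 d).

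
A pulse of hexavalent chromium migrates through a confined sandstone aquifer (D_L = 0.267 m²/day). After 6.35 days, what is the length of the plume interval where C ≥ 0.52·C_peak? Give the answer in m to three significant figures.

4.21 m

The plume is Gaussian with σ = √(2Dt) = √(2 × 0.267 × 6.35) = 1.841 m.
C/C_peak = exp(−Δx²/(2σ²)) = 0.52 ⇒ Δx = σ·√(−2 ln 0.52) = 1.841 × 1.144 = 2.106 m.
Width = 2Δx = 4.21 m.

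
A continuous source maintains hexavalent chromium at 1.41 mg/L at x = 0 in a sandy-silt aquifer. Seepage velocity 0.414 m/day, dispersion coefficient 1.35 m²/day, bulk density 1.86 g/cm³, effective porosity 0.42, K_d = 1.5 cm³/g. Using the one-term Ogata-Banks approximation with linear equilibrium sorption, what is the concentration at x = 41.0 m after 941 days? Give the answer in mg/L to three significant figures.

Retardation factor R = 1 + ρ_b·K_d/n = 1 + 1.86 × 1.5/0.42 = 7.643.
Sorption retards both mechanisms: v_R = v/R = 0.05417 m/day, D_R = D/R = 0.1766 m²/day.
v_R·t = 0.05417 × 941 = 50.97397 m; 2√(D_R t) = 25.78 m; argument = (41.0 − 50.97397)/25.78 = -0.3869.
C = C₀ × ½·erfc(-0.3869) = 1.41 × 0.7079 = 0.998 mg/L.

0.998 mg/L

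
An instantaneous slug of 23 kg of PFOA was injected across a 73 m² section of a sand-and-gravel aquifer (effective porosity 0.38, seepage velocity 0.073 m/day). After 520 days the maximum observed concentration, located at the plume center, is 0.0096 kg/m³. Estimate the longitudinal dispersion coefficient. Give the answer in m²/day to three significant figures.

At the plume center C_max = M/(n_e·A·√(4πDt)), so D = M²/(4πt·(n_e·A·C_max)²).
n_e·A·C_max = 0.38 × 73 × 0.0096 = 0.2663 kg/m.
D = 23²/(4π × 520 × 0.2663²) = 1.14 m²/day.

1.14 m²/day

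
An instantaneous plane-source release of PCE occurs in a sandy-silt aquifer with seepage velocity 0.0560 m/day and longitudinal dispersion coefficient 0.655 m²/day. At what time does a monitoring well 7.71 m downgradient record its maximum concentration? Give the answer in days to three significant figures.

41.3 days

For the 1D instantaneous-source solution, setting ∂C/∂t = 0 at fixed x gives v²t² + 2Dt − x² = 0, so t = (√(D² + v²x²) − D)/v².
√(D² + v²x²) = √(0.655² + 0.0560² × 7.71²) = 0.7845; v² = 0.003136.
t = (0.7845 − 0.655)/0.003136 = 41.3 days (vs. the pure-advection estimate x/v = 138 d).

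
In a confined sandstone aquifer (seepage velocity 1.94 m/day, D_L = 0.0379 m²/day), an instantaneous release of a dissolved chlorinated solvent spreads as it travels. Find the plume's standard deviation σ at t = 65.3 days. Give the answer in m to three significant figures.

Dispersive spreading gives a Gaussian with σ² = 2Dt; advection only shifts the center.
σ = √(2 × 0.0379 × 65.3) = 2.22 m.

2.22 m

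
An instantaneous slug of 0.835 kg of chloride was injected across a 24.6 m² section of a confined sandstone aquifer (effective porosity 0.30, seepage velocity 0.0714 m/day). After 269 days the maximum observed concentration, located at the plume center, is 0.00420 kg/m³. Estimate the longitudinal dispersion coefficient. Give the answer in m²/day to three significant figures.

0.215 m²/day

At the plume center C_max = M/(n_e·A·√(4πDt)), so D = M²/(4πt·(n_e·A·C_max)²).
n_e·A·C_max = 0.30 × 24.6 × 0.00420 = 0.03100 kg/m.
D = 0.835²/(4π × 269 × 0.03100²) = 0.215 m²/day.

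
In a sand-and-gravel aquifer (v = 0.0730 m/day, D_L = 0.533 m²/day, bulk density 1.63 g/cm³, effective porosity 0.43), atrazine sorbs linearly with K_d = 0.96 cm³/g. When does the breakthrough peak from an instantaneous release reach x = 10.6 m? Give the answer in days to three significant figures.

354 days

Retardation factor R = 1 + ρ_b·K_d/n = 1 + 1.63 × 0.96/0.43 = 4.639.
Sorption retards both mechanisms: v_R = v/R = 0.01574 m/day, D_R = D/R = 0.1149 m²/day.
Peak time from v_R²t² + 2D_R t − x² = 0: t = (√(D_R² + v_R²x²) − D_R)/v_R².
√(D_R² + v_R²x²) = √(0.1149² + 0.01574² × 10.6²) = 0.2026; v_R² = 0.0002477.
t = (0.2026 − 0.1149)/0.0002477 = 354 days.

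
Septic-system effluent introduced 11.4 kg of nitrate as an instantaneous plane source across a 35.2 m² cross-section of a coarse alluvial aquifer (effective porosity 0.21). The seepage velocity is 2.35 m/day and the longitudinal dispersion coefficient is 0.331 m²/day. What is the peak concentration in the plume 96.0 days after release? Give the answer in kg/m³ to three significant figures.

0.0772 kg/m³

The peak of an instantaneous 1D plume sits at x = vt; there the Gaussian factor is 1 and C_max = M/(n_e·A·√(4πDt)), where n_e·A is the pore area the mass is dissolved in.
√(4πDt) = √(4π × 0.331 × 96.0) = 19.98 m, so C_max = 11.4/(0.21 × 35.2 × 19.98) = 0.0772 kg/m³.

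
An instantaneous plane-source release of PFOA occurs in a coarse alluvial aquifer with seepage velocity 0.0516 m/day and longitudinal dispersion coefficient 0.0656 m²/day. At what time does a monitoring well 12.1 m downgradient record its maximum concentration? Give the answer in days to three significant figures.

For the 1D instantaneous-source solution, setting ∂C/∂t = 0 at fixed x gives v²t² + 2Dt − x² = 0, so t = (√(D² + v²x²) − D)/v².
√(D² + v²x²) = √(0.0656² + 0.0516² × 12.1²) = 0.6278; v² = 0.00266256.
t = (0.6278 − 0.0656)/0.00266256 = 211 days (vs. the pure-advection estimate x/v = 234 d).

211 days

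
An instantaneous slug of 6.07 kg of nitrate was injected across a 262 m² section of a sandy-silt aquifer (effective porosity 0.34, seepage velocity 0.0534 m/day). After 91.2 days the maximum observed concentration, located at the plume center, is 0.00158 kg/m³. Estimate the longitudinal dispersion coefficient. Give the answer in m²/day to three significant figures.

At the plume center C_max = M/(n_e·A·√(4πDt)), so D = M²/(4πt·(n_e·A·C_max)²).
n_e·A·C_max = 0.34 × 262 × 0.00158 = 0.1407 kg/m.
D = 6.07²/(4π × 91.2 × 0.1407²) = 1.62 m²/day.

1.62 m²/day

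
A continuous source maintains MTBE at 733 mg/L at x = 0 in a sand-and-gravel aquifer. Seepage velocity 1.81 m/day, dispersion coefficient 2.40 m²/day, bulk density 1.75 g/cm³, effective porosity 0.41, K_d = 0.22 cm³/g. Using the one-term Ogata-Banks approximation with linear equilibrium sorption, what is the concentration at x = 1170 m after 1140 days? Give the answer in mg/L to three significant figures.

Retardation factor R = 1 + ρ_b·K_d/n = 1 + 1.75 × 0.22/0.41 = 1.939.
Sorption retards both mechanisms: v_R = v/R = 0.9335 m/day, D_R = D/R = 1.238 m²/day.
v_R·t = 0.9335 × 1140 = 1064.19 m; 2√(D_R t) = 75.14 m; argument = (1170 − 1064.19)/75.14 = 1.408.
C = C₀ × ½·erfc(1.408) = 733 × 0.02323 = 17.0 mg/L.

17.0 mg/L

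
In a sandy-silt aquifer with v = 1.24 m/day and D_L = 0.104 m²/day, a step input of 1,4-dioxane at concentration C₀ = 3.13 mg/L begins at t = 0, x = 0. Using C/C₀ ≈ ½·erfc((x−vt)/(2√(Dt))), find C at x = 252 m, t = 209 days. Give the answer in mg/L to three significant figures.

For a continuous step input, C/C₀ ≈ ½·erfc((x−vt)/(2√(Dt))).
vt = 1.24 × 209 = 259.16 m and 2√(Dt) = 2√(0.104 × 209) = 9.324 m.
Argument (x−vt)/(2√(Dt)) = (252 − 259.16)/9.324 = -0.7679; ½·erfc(-0.7679) = 0.8613.
C = 3.13 × 0.8613 = 2.70 mg/L.

2.70 mg/L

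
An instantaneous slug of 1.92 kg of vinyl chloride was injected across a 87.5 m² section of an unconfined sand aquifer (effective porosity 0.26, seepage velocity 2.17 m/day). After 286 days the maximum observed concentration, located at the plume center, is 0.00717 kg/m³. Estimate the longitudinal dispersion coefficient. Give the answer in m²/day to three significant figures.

0.0386 m²/day

At the plume center C_max = M/(n_e·A·√(4πDt)), so D = M²/(4πt·(n_e·A·C_max)²).
n_e·A·C_max = 0.26 × 87.5 × 0.00717 = 0.1631 kg/m.
D = 1.92²/(4π × 286 × 0.1631²) = 0.0386 m²/day.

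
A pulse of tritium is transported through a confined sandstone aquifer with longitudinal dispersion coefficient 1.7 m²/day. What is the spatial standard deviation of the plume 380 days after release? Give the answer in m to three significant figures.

35.9 m

Dispersive spreading gives a Gaussian with σ² = 2Dt; advection only shifts the center.
σ = √(2 × 1.7 × 380) = 35.9 m.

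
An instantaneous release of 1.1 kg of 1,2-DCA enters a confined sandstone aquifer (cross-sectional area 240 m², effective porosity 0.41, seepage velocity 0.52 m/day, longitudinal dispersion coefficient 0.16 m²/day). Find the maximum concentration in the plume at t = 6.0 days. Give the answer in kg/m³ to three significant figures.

0.00322 kg/m³

The peak of an instantaneous 1D plume sits at x = vt; there the Gaussian factor is 1 and C_max = M/(n_e·A·√(4πDt)), where n_e·A is the pore area the mass is dissolved in.
√(4πDt) = √(4π × 0.16 × 6.0) = 3.473 m, so C_max = 1.1/(0.41 × 240 × 3.473) = 0.00322 kg/m³.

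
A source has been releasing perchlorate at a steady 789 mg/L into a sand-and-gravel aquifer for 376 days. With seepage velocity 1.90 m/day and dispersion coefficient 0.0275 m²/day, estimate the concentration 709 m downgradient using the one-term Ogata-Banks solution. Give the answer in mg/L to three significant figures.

For a continuous step input, C/C₀ ≈ ½·erfc((x−vt)/(2√(Dt))).
vt = 1.90 × 376 = 714.4 m and 2√(Dt) = 2√(0.0275 × 376) = 6.431 m.
Argument (x−vt)/(2√(Dt)) = (709 − 714.4)/6.431 = -0.8397; ½·erfc(-0.8397) = 0.8825.
C = 789 × 0.8825 = 696 mg/L.

696 mg/L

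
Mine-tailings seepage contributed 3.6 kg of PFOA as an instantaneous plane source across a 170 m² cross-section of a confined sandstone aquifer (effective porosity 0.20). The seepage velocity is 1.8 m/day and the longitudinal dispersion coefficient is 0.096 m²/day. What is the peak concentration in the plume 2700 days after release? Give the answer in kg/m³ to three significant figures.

0.00186 kg/m³

The peak of an instantaneous 1D plume sits at x = vt; there the Gaussian factor is 1 and C_max = M/(n_e·A·√(4πDt)), where n_e·A is the pore area the mass is dissolved in.
√(4πDt) = √(4π × 0.096 × 2700) = 57.07 m, so C_max = 3.6/(0.20 × 170 × 57.07) = 0.00186 kg/m³.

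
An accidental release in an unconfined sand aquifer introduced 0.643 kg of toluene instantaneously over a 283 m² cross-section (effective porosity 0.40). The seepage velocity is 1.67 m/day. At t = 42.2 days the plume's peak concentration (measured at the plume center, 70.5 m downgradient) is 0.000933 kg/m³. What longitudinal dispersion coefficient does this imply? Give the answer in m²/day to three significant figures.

At the plume center C_max = M/(n_e·A·√(4πDt)), so D = M²/(4πt·(n_e·A·C_max)²).
n_e·A·C_max = 0.40 × 283 × 0.000933 = 0.1056 kg/m.
D = 0.643²/(4π × 42.2 × 0.1056²) = 0.0699 m²/day.

0.0699 m²/day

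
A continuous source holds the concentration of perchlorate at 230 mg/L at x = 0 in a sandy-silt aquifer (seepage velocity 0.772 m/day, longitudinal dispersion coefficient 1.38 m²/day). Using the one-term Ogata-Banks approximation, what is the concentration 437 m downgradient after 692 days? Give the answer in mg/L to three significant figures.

For a continuous step input, C/C₀ ≈ ½·erfc((x−vt)/(2√(Dt))).
vt = 0.772 × 692 = 534.224 m and 2√(Dt) = 2√(1.38 × 692) = 61.80 m.
Argument (x−vt)/(2√(Dt)) = (437 − 534.224)/61.80 = -1.573; ½·erfc(-1.573) = 0.9869.
C = 230 × 0.9869 = 227 mg/L.

227 mg/L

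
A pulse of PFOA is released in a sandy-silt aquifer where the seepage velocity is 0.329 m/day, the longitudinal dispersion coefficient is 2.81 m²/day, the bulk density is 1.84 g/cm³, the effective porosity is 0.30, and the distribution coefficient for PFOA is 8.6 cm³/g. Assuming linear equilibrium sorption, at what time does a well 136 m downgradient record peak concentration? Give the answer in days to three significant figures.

20900 days

Retardation factor R = 1 + ρ_b·K_d/n = 1 + 1.84 × 8.6/0.30 = 53.75.
Sorption retards both mechanisms: v_R = v/R = 0.006121 m/day, D_R = D/R = 0.05228 m²/day.
Peak time from v_R²t² + 2D_R t − x² = 0: t = (√(D_R² + v_R²x²) − D_R)/v_R².
√(D_R² + v_R²x²) = √(0.05228² + 0.006121² × 136²) = 0.8341; v_R² = 3.747e-05.
t = (0.8341 − 0.05228)/3.747e-05 = 20900 days.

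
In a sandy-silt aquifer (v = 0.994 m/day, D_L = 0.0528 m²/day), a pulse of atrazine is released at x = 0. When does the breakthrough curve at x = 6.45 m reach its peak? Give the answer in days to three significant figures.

6.44 days

For the 1D instantaneous-source solution, setting ∂C/∂t = 0 at fixed x gives v²t² + 2Dt − x² = 0, so t = (√(D² + v²x²) − D)/v².
√(D² + v²x²) = √(0.0528² + 0.994² × 6.45²) = 6.412; v² = 0.988036.
t = (6.412 − 0.0528)/0.988036 = 6.44 days (vs. the pure-advection estimate x/v = 6.49 d).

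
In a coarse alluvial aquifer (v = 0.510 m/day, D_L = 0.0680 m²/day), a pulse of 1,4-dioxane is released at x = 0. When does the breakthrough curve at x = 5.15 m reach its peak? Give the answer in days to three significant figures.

For the 1D instantaneous-source solution, setting ∂C/∂t = 0 at fixed x gives v²t² + 2Dt − x² = 0, so t = (√(D² + v²x²) − D)/v².
√(D² + v²x²) = √(0.0680² + 0.510² × 5.15²) = 2.627; v² = 0.2601.
t = (2.627 − 0.0680)/0.2601 = 9.84 days (vs. the pure-advection estimate x/v = 10.1 d).

9.84 days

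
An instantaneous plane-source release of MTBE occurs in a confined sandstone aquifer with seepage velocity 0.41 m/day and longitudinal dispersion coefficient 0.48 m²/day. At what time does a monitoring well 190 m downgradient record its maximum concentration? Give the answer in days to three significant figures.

461 days

For the 1D instantaneous-source solution, setting ∂C/∂t = 0 at fixed x gives v²t² + 2Dt − x² = 0, so t = (√(D² + v²x²) − D)/v².
√(D² + v²x²) = √(0.48² + 0.41² × 190²) = 77.90; v² = 0.1681.
t = (77.90 − 0.48)/0.1681 = 461 days (vs. the pure-advection estimate x/v = 463 d).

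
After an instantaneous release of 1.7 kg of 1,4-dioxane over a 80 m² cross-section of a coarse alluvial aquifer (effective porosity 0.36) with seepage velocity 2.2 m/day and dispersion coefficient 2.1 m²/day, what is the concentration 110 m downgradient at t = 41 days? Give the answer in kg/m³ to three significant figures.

0.000575 kg/m³

For an instantaneous plane source, C(x,t) = M/(n_e·A·√(4πDt)) · exp(−(x−vt)²/(4Dt)), with n_e·A the pore (flow) area.
Plume center vt = 2.2 × 41 = 90.2 m, so the well at 110 m is 19.8 m downgradient of the peak.
√(4πDt) = 32.89 m, giving peak height M/(n_e·A·√(4πDt)) = 1.7/(0.36 × 80 × 32.89) = 0.001795 kg/m³.
(x−vt)²/(4Dt) = (19.8)²/(4 × 2.1 × 41) = 1.138; exp(−1.138) = 0.3205.
C = 0.001795 × 0.3205 = 0.000575 kg/m³.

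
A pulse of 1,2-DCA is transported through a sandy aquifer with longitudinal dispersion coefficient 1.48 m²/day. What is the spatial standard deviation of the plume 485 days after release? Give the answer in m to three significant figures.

Dispersive spreading gives a Gaussian with σ² = 2Dt; advection only shifts the center.
σ = √(2 × 1.48 × 485) = 37.9 m.

37.9 m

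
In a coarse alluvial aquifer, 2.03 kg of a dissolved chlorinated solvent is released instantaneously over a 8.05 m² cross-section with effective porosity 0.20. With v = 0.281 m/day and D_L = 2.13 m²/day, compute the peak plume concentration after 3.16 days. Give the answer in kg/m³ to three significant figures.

The peak of an instantaneous 1D plume sits at x = vt; there the Gaussian factor is 1 and C_max = M/(n_e·A·√(4πDt)), where n_e·A is the pore area the mass is dissolved in.
√(4πDt) = √(4π × 2.13 × 3.16) = 9.197 m, so C_max = 2.03/(0.20 × 8.05 × 9.197) = 0.137 kg/m³.

0.137 kg/m³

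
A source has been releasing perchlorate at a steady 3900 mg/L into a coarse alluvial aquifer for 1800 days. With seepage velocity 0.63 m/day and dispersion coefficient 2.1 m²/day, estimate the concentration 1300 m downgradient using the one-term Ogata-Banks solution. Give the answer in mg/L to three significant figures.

110 mg/L

For a continuous step input, C/C₀ ≈ ½·erfc((x−vt)/(2√(Dt))).
vt = 0.63 × 1800 = 1134 m and 2√(Dt) = 2√(2.1 × 1800) = 123.0 m.
Argument (x−vt)/(2√(Dt)) = (1300 − 1134)/123.0 = 1.350; ½·erfc(1.350) = 0.02812.
C = 3900 × 0.02812 = 110 mg/L.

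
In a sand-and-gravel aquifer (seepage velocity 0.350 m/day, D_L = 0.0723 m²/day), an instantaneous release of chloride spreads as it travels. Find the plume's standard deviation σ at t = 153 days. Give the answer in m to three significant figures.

Dispersive spreading gives a Gaussian with σ² = 2Dt; advection only shifts the center.
σ = √(2 × 0.0723 × 153) = 4.70 m.

4.70 m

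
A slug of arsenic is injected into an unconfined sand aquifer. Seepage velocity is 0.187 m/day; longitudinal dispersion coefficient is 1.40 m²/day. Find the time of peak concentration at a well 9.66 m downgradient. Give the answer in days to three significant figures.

25.3 days

For the 1D instantaneous-source solution, setting ∂C/∂t = 0 at fixed x gives v²t² + 2Dt − x² = 0, so t = (√(D² + v²x²) − D)/v².
√(D² + v²x²) = √(1.40² + 0.187² × 9.66²) = 2.285; v² = 0.034969.
t = (2.285 − 1.40)/0.034969 = 25.3 days (vs. the pure-advection estimate x/v = 51.7 d).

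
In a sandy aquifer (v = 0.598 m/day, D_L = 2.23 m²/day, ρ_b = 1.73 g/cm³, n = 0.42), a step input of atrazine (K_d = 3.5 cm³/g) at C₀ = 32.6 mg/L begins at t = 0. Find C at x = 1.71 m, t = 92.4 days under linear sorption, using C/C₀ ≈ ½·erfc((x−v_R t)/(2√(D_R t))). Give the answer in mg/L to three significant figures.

20.9 mg/L

Retardation factor R = 1 + ρ_b·K_d/n = 1 + 1.73 × 3.5/0.42 = 15.42.
Sorption retards both mechanisms: v_R = v/R = 0.03878 m/day, D_R = D/R = 0.1446 m²/day.
v_R·t = 0.03878 × 92.4 = 3.583272 m; 2√(D_R t) = 7.311 m; argument = (1.71 − 3.583272)/7.311 = -0.2562.
C = C₀ × ½·erfc(-0.2562) = 32.6 × 0.6414 = 20.9 mg/L.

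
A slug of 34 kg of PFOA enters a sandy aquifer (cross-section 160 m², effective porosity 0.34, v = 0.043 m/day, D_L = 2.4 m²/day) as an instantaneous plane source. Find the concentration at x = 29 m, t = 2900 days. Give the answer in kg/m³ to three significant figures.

For an instantaneous plane source, C(x,t) = M/(n_e·A·√(4πDt)) · exp(−(x−vt)²/(4Dt)), with n_e·A the pore (flow) area.
Plume center vt = 0.043 × 2900 = 124.7 m, so the well at 29 m is 95.7 m upgradient of the peak.
√(4πDt) = 295.7 m, giving peak height M/(n_e·A·√(4πDt)) = 34/(0.34 × 160 × 295.7) = 0.002114 kg/m³.
(x−vt)²/(4Dt) = (-95.7)²/(4 × 2.4 × 2900) = 0.3290; exp(−0.3290) = 0.7196.
C = 0.002114 × 0.7196 = 0.00152 kg/m³.

0.00152 kg/m³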